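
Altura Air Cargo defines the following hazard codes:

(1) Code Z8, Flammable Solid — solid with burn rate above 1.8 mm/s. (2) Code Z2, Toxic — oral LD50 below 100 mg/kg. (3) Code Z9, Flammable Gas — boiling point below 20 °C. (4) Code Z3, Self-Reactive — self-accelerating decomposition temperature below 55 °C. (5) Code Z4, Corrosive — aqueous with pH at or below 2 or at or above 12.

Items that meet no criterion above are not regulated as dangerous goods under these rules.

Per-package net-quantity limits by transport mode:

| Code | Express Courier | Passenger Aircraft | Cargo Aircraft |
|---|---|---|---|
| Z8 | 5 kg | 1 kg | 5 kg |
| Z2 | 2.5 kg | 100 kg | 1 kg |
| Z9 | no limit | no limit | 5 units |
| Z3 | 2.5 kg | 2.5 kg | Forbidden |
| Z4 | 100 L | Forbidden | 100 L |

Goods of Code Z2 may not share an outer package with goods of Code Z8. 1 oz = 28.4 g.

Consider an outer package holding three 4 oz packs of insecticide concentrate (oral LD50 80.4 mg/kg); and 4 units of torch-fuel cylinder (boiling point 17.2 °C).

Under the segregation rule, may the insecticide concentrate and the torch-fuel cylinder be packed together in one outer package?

Yes

With oral LD50 80.4 mg/kg (< 100 mg/kg), the insecticide concentrate falls in Code Z2.
Boiling point 17.2 °C meets the Code Z9 criterion (Flammable Gas), so the torch-fuel cylinder is Code Z9.
No segregation rule bars Code Z2 with Code Z9.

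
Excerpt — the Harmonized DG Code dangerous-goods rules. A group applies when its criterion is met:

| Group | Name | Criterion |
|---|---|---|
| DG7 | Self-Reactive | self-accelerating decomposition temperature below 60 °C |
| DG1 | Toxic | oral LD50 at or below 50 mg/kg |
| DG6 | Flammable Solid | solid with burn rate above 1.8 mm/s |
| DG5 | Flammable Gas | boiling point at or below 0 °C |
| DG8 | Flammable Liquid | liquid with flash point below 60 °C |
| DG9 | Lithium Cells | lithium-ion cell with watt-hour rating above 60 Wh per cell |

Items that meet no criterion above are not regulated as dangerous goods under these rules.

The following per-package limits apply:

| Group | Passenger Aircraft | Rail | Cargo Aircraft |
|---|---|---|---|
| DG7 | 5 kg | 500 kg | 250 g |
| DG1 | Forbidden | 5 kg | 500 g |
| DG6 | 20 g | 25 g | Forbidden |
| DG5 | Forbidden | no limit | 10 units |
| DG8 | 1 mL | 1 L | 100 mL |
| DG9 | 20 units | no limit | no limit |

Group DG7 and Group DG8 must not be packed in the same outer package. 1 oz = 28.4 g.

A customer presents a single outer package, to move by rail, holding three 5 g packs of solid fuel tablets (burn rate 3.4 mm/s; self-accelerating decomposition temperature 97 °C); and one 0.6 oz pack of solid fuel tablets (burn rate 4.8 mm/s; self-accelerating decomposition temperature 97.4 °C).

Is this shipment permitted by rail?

The solid fuel tablets have burn rate 3.4 mm/s, which is > 1.8 mm/s, so they are Group DG6 (Flammable Solid).
The solid fuel tablets have burn rate 4.8 mm/s, which is > 1.8 mm/s, so they are Group DG6 (Flammable Solid).
Total Group DG6: (three 5 g packs = 15 g) + (one 0.6 oz pack = 17.04 g) = 32.04 g.
That exceeds the Group DG6 rail limit of 25 g.

No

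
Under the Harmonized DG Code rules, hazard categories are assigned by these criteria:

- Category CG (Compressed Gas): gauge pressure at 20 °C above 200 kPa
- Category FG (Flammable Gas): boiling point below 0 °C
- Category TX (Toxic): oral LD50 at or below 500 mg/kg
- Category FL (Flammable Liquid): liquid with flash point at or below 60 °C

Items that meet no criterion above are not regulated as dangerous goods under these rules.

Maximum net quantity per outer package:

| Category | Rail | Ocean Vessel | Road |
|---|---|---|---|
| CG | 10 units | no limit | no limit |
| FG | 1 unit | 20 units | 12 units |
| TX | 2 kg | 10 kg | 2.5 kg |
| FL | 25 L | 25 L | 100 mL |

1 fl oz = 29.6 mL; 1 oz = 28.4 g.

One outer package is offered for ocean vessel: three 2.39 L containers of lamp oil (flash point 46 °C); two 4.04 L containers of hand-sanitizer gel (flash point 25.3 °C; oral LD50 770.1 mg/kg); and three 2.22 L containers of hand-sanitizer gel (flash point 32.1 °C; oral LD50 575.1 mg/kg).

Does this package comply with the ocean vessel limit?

Yes

Lamp oil: flash point 46 °C ≤ 60 °C → Category FL (Flammable Liquid).
Flash point 25.3 °C meets the Category FL criterion (Flammable Liquid), so the hand-sanitizer gel is Category FL.
With flash point 32.1 °C (≤ 60 °C), the hand-sanitizer gel falls in Category FL.
Total Category FL: (three 2.39 L containers = 7.17 L) + (two 4.04 L containers = 8.08 L) + (three 2.22 L containers = 6.66 L) = 21.91 L.
21.91 L ≤ 25 L (ocean vessel limit, Category FL) — within limit.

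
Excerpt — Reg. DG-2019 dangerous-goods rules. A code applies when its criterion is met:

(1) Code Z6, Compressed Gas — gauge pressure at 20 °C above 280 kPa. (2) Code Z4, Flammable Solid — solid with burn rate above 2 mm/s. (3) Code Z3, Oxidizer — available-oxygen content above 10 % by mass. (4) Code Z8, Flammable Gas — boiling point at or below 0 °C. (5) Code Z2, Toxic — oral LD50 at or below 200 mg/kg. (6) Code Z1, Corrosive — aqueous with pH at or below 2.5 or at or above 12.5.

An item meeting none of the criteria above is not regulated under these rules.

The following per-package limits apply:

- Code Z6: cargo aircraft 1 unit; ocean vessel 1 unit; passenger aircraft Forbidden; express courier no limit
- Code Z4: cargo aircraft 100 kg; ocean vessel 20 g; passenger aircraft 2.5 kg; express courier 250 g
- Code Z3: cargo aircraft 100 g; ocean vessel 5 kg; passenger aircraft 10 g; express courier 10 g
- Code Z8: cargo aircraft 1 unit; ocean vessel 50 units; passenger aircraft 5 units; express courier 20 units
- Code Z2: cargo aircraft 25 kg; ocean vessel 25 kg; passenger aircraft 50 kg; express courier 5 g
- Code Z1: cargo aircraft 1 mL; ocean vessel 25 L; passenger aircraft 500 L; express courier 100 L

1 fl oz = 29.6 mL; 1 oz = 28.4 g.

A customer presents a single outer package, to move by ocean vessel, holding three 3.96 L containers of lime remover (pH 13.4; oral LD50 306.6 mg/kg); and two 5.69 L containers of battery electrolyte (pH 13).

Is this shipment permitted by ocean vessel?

Yes

The lime remover has pH 13.4, which is ≥ 12.5, so it is Code Z1 (Corrosive).
With pH 13 (≥ 12.5), the battery electrolyte falls in Code Z1.
Total Code Z1: (three 3.96 L containers = 11.88 L) + (two 5.69 L containers = 11.38 L) = 23.26 L.
23.26 L ≤ 25 L (ocean vessel limit, Code Z1) — within limit.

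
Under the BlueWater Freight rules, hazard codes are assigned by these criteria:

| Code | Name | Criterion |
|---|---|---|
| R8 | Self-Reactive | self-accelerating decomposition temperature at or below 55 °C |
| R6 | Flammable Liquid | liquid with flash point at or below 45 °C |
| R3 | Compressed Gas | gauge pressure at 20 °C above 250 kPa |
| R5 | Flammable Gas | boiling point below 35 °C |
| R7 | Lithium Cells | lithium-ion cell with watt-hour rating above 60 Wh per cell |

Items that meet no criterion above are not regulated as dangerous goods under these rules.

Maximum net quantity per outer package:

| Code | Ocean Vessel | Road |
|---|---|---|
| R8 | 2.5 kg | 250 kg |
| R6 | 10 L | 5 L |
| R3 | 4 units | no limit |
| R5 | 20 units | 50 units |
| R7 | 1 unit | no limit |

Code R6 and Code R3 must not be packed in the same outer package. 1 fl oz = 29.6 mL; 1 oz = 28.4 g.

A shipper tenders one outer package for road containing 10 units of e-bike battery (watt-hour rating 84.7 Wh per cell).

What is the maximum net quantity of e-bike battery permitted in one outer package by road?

no limit

The e-bike battery has watt-hour rating 84.7 Wh per cell, which is > 60 Wh per cell, so it is Code R7 (Lithium Cells).
The road limit for Code R7 is no limit.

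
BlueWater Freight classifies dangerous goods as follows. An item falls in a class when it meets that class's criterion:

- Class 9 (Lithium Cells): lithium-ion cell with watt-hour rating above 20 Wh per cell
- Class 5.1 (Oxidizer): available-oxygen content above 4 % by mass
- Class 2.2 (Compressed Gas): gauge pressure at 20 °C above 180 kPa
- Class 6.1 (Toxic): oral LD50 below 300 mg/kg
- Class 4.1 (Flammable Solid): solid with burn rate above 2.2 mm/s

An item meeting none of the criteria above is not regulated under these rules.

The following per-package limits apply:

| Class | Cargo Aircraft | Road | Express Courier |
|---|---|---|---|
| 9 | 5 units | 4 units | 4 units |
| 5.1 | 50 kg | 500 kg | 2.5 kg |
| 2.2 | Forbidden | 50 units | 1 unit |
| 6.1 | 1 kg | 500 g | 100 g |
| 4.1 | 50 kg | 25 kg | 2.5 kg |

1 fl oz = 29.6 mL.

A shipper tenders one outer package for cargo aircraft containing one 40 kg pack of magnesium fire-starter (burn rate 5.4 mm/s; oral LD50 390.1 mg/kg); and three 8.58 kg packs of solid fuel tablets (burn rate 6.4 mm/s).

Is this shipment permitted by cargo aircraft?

With burn rate 5.4 mm/s (> 2.2 mm/s), the magnesium fire-starter falls in Class 4.1.
Solid fuel tablets: burn rate 6.4 mm/s > 2.2 mm/s → Class 4.1 (Flammable Solid).
Total Class 4.1: 40 kg + (three 8.58 kg packs = 25.74 kg) = 65.74 kg.
65.74 kg > 50 kg (cargo aircraft limit, Class 4.1) — over the limit.

No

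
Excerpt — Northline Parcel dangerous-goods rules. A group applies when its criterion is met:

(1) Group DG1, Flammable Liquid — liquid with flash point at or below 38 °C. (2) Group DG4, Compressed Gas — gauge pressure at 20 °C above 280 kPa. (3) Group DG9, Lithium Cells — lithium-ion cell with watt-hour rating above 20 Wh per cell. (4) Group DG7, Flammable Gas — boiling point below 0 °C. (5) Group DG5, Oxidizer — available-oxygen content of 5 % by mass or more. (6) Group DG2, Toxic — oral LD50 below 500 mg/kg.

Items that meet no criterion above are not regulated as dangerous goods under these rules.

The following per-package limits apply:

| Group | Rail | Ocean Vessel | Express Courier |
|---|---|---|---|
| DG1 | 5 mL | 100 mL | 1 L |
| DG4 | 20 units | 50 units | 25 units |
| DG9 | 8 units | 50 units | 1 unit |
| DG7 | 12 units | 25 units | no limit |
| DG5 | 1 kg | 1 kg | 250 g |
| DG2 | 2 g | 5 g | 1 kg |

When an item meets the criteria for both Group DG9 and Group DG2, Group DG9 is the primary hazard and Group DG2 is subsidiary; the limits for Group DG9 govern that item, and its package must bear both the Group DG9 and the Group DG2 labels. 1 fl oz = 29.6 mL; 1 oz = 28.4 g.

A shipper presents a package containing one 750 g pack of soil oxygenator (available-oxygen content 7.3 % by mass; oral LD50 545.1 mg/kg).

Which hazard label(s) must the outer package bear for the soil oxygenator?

Group DG5

Soil oxygenator: available-oxygen content 7.3 % by mass ≥ 5 % by mass → Group DG5 (Oxidizer).
Only the Group DG5 label is required.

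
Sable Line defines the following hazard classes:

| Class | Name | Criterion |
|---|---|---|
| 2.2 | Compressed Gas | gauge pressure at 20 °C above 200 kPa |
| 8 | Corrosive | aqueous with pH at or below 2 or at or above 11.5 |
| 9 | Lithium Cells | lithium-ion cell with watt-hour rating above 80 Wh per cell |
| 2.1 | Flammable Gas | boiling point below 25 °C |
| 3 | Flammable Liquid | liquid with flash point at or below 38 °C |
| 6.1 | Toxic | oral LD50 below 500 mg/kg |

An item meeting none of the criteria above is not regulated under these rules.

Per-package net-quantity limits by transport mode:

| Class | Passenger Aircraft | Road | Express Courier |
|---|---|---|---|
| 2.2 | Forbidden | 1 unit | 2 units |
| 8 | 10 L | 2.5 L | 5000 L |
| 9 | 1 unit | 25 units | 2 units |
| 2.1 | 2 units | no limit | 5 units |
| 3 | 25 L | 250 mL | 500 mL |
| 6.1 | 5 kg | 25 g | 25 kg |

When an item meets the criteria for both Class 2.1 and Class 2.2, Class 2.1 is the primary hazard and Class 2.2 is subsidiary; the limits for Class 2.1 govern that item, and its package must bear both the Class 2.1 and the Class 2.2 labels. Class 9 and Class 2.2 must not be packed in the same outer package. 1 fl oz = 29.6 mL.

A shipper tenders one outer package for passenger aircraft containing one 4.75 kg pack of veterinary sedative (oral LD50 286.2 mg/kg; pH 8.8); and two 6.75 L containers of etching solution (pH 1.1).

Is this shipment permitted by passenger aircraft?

With oral LD50 286.2 mg/kg (< 500 mg/kg), the veterinary sedative falls in Class 6.1.
With pH 1.1 (≤ 2), the etching solution falls in Class 8.
Class 6.1 quantity: 4.75 kg.
4.75 kg is within the passenger aircraft limit of 5 kg for Class 6.1.
Class 8 quantity: two 6.75 L containers = 13.5 L.
13.5 L > 10 L (passenger aircraft limit, Class 8) — over the limit.
The segregation rule (Class 9 with Class 2.2) does not apply to Class 6.1 with Class 8.

No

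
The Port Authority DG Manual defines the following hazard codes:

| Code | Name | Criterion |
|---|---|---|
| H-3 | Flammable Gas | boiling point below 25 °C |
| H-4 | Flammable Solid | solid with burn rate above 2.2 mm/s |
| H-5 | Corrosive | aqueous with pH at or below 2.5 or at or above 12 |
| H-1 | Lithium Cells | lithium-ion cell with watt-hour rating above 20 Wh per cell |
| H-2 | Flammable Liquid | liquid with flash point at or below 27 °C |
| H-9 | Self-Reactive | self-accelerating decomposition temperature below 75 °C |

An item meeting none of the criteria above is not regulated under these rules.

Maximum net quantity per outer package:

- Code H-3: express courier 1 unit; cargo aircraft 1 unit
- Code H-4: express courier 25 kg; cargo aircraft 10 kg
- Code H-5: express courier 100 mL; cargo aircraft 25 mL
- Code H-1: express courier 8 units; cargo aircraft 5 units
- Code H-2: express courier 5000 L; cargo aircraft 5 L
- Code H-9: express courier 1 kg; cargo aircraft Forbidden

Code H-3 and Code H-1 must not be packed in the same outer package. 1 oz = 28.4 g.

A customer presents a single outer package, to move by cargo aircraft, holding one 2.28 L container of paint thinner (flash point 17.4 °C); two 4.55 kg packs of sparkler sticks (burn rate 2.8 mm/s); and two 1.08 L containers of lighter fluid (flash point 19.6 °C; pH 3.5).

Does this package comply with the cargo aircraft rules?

The paint thinner has flash point 17.4 °C, which is ≤ 27 °C, so it is Code H-2 (Flammable Liquid).
With burn rate 2.8 mm/s (> 2.2 mm/s), the sparkler sticks fall in Code H-4.
The lighter fluid has flash point 19.6 °C, which is ≤ 27 °C, so it is Code H-2 (Flammable Liquid).
Code H-4 quantity: two 4.55 kg packs = 9.1 kg.
That is within the Code H-4 cargo aircraft limit of 10 kg.
Total Code H-2: 2.28 L + (two 1.08 L containers = 2.16 L) = 4.44 L.
4.44 L is within the cargo aircraft limit of 5 L for Code H-2.
The segregation rule (Code H-3 with Code H-1) does not apply to Code H-4 with Code H-2.
Every hazard code is within its cargo aircraft limit and no segregation rule is violated.

Yes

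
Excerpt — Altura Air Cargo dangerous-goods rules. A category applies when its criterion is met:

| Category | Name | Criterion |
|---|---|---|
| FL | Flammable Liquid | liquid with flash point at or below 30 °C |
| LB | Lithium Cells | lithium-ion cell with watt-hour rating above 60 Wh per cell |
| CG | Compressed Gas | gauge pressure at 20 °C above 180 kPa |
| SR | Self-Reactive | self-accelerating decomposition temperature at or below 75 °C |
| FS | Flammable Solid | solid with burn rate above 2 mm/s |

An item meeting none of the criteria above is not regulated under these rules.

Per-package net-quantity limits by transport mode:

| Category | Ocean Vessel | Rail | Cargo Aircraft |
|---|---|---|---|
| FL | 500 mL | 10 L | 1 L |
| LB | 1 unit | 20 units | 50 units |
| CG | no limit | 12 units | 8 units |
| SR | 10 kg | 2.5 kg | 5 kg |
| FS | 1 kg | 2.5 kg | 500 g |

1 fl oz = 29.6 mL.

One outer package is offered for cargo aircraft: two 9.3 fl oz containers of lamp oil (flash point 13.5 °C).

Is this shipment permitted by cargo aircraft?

Yes

Flash point 13.5 °C meets the Category FL criterion (Flammable Liquid), so the lamp oil is Category FL.
Category FL quantity: two 9.3 fl oz containers = 550.56 mL.
550.56 mL ≤ 1 L (cargo aircraft limit, Category FL) — within limit.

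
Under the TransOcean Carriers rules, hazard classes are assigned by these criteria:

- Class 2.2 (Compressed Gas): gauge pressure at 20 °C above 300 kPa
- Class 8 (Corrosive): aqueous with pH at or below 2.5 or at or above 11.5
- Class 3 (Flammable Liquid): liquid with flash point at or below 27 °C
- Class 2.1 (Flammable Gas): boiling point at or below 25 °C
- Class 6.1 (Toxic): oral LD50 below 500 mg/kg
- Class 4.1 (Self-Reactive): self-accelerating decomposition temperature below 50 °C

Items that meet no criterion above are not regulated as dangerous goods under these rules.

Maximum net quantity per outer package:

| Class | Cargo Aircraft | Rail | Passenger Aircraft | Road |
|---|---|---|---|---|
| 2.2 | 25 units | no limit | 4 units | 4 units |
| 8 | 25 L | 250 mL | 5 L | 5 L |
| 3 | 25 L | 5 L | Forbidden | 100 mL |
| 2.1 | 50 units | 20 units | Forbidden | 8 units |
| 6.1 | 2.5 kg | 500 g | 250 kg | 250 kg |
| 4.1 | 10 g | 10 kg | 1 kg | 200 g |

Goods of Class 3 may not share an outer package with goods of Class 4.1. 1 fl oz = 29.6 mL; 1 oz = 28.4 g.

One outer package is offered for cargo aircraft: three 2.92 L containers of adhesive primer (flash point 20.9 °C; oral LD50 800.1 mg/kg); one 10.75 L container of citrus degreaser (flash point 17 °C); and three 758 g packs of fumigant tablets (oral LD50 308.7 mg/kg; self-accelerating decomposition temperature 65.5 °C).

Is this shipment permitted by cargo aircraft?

Yes

With flash point 20.9 °C (≤ 27 °C), the adhesive primer falls in Class 3.
Citrus degreaser: flash point 17 °C ≤ 27 °C → Class 3 (Flammable Liquid).
Fumigant tablets: oral LD50 308.7 mg/kg < 500 mg/kg → Class 6.1 (Toxic).
Total Class 3: (three 2.92 L containers = 8.76 L) + 10.75 L = 19.51 L.
That is within the Class 3 cargo aircraft limit of 25 L.
Class 6.1 quantity: three 758 g packs = 2.274 kg.
2.274 kg ≤ 2.5 kg (cargo aircraft limit, Class 6.1) — within limit.
The segregation rule (Class 3 with Class 4.1) does not apply to Class 3 with Class 6.1.
Every hazard class is within its cargo aircraft limit and no segregation rule is violated.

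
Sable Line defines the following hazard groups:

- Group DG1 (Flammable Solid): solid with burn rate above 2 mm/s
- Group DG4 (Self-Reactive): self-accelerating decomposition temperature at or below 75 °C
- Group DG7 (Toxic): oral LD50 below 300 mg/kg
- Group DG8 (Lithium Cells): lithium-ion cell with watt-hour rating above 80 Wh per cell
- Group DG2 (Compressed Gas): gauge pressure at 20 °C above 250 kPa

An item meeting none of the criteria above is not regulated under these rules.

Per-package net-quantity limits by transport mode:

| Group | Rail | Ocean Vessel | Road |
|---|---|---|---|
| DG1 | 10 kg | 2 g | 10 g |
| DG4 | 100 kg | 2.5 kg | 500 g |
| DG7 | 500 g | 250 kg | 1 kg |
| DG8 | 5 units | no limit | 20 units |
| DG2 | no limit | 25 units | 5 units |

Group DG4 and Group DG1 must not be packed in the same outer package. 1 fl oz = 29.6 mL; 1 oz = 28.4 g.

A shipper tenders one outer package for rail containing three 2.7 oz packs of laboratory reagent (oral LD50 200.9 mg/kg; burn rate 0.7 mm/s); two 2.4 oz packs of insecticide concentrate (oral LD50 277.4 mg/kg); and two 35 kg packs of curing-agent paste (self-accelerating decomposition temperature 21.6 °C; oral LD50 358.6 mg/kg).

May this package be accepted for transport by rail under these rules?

Yes

Oral LD50 200.9 mg/kg meets the Group DG7 criterion (Toxic), so the laboratory reagent is Group DG7.
Oral LD50 277.4 mg/kg meets the Group DG7 criterion (Toxic), so the insecticide concentrate is Group DG7.
Curing-agent paste: self-accelerating decomposition temperature 21.6 °C ≤ 75 °C → Group DG4 (Self-Reactive).
Group DG4 quantity: two 35 kg packs = 70 kg.
70 kg ≤ 100 kg (rail limit, Group DG4) — within limit.
Group DG7 net quantity: (three 2.7 oz packs = 230.04 g) + (two 2.4 oz packs = 136.32 g) = 366.36 g.
366.36 g ≤ 500 g (rail limit, Group DG7) — within limit.
The segregation rule (Group DG4 with Group DG1) does not apply to Group DG4 with Group DG7.
Every hazard group is within its rail limit and no segregation rule is violated.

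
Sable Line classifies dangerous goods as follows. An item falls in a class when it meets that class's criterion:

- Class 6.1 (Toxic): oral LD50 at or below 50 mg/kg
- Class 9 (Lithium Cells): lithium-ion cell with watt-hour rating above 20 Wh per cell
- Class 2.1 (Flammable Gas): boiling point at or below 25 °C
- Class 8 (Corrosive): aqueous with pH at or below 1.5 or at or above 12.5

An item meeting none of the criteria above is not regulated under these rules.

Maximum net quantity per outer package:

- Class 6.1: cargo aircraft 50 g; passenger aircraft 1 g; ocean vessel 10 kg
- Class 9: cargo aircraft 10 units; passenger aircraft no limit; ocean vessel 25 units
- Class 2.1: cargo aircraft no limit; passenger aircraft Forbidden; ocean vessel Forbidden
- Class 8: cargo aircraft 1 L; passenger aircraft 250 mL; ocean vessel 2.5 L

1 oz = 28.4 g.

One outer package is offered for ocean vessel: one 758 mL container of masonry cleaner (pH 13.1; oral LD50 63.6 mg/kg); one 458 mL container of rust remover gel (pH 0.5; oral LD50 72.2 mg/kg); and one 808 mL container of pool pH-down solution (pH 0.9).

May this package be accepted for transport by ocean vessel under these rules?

The masonry cleaner has pH 13.1, which is ≥ 12.5, so it is Class 8 (Corrosive).
With pH 0.5 (≤ 1.5), the rust remover gel falls in Class 8.
The pool pH-down solution has pH 0.9, which is ≤ 1.5, so it is Class 8 (Corrosive).
Total Class 8: 758 mL + 458 mL + 808 mL = 2.024 L.
2.024 L ≤ 2.5 L (ocean vessel limit, Class 8) — within limit.

Yes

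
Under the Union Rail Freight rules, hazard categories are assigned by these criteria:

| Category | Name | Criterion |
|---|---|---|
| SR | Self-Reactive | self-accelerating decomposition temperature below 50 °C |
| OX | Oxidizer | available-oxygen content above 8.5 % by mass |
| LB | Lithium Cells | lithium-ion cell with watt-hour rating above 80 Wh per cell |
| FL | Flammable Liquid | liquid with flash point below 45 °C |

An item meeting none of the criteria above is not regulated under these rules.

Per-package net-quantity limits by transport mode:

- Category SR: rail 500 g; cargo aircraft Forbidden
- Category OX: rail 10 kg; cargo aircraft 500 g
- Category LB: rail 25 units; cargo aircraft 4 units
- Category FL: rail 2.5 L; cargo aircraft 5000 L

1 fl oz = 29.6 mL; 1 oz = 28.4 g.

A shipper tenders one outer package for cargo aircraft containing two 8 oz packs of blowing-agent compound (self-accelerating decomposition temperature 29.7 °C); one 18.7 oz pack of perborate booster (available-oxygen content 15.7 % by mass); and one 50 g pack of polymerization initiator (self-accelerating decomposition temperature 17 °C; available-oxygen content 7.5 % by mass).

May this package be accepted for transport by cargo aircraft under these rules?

No

Blowing-agent compound: self-accelerating decomposition temperature 29.7 °C < 50 °C → Category SR (Self-Reactive).
Available-oxygen content 15.7 % by mass meets the Category OX criterion (Oxidizer), so the perborate booster is Category OX.
The polymerization initiator has self-accelerating decomposition temperature 17 °C, which is < 50 °C, so it is Category SR (Self-Reactive).
Total Category SR: (two 8 oz packs = 454.4 g) + 50 g = 504.4 g.
By cargo aircraft, Category SR is Forbidden regardless of quantity.
Category OX quantity: one 18.7 oz pack = 531.08 g.
That exceeds the Category OX cargo aircraft limit of 500 g.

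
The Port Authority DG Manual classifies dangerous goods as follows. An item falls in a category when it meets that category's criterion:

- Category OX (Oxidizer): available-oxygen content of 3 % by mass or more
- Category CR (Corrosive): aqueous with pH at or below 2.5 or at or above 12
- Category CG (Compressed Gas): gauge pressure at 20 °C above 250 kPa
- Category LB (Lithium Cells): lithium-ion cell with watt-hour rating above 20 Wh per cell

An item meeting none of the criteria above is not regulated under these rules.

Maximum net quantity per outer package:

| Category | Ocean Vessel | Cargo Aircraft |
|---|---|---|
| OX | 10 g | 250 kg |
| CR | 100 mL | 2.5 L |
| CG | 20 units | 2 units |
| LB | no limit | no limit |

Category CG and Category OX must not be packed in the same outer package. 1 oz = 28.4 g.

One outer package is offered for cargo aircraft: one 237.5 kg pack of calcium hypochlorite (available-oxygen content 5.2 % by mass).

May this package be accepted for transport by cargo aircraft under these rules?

Yes

With available-oxygen content 5.2 % by mass (≥ 3 % by mass), the calcium hypochlorite falls in Category OX.
Category OX quantity: 237.5 kg.
237.5 kg is within the cargo aircraft limit of 250 kg for Category OX.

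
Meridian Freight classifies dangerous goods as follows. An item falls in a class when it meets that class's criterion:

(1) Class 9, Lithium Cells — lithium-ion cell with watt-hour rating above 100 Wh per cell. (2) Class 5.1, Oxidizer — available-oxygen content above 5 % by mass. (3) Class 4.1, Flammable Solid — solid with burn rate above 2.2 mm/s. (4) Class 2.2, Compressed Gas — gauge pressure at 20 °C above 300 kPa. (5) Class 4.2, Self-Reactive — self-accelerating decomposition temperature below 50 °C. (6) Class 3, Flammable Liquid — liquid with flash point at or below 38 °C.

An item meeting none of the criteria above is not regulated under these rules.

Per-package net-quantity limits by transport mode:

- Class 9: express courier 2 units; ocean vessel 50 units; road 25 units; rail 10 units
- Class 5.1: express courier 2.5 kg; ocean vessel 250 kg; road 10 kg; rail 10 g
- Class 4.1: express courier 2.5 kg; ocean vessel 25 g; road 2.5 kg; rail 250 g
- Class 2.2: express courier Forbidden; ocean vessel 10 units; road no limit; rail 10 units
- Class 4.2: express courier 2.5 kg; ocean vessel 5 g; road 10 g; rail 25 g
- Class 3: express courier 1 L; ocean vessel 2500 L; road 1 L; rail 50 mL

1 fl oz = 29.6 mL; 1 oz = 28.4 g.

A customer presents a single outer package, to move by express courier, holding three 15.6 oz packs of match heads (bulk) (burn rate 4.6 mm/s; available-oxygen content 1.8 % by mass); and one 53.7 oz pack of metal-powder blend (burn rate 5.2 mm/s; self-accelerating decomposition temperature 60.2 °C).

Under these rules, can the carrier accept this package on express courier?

Burn rate 4.6 mm/s meets the Class 4.1 criterion (Flammable Solid), so the match heads (bulk) are Class 4.1.
The metal-powder blend has burn rate 5.2 mm/s, which is > 2.2 mm/s, so it is Class 4.1 (Flammable Solid).
Total Class 4.1: (three 15.6 oz packs = 1329.12 g) + (one 53.7 oz pack = 1525.08 g) = 2854.2 g.
2854.2 g > 2.5 kg (express courier limit, Class 4.1) — over the limit.

No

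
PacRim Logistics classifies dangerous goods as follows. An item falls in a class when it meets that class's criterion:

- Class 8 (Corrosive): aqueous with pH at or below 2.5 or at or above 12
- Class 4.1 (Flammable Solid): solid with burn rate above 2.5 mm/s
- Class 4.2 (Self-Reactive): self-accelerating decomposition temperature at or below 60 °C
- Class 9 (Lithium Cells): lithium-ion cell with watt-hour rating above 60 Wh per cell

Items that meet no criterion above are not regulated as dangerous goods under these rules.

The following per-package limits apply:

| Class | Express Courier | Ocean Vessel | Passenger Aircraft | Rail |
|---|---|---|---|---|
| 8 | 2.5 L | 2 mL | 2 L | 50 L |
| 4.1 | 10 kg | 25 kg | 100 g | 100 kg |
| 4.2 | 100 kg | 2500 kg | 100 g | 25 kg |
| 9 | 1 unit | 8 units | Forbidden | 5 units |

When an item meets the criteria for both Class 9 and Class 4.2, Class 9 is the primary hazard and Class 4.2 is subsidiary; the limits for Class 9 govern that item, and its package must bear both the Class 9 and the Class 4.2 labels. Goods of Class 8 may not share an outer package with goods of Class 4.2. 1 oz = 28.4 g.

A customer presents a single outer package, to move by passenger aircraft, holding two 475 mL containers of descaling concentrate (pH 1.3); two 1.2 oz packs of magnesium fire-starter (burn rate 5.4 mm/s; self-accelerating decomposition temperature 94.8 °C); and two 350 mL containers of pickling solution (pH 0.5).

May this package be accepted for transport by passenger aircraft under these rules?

Yes

pH 1.3 meets the Class 8 criterion (Corrosive), so the descaling concentrate is Class 8.
The magnesium fire-starter has burn rate 5.4 mm/s, which is > 2.5 mm/s, so it is Class 4.1 (Flammable Solid).
With pH 0.5 (≤ 2.5), the pickling solution falls in Class 8.
Class 8 net quantity: (two 475 mL containers = 950 mL) + (two 350 mL containers = 700 mL) = 1.65 L.
1.65 L ≤ 2 L (passenger aircraft limit, Class 8) — within limit.
Class 4.1 quantity: two 1.2 oz packs = 68.16 g.
68.16 g is within the passenger aircraft limit of 100 g for Class 4.1.
The segregation rule (Class 8 with Class 4.2) does not apply to Class 8 with Class 4.1.
Every hazard class is within its passenger aircraft limit and no segregation rule is violated.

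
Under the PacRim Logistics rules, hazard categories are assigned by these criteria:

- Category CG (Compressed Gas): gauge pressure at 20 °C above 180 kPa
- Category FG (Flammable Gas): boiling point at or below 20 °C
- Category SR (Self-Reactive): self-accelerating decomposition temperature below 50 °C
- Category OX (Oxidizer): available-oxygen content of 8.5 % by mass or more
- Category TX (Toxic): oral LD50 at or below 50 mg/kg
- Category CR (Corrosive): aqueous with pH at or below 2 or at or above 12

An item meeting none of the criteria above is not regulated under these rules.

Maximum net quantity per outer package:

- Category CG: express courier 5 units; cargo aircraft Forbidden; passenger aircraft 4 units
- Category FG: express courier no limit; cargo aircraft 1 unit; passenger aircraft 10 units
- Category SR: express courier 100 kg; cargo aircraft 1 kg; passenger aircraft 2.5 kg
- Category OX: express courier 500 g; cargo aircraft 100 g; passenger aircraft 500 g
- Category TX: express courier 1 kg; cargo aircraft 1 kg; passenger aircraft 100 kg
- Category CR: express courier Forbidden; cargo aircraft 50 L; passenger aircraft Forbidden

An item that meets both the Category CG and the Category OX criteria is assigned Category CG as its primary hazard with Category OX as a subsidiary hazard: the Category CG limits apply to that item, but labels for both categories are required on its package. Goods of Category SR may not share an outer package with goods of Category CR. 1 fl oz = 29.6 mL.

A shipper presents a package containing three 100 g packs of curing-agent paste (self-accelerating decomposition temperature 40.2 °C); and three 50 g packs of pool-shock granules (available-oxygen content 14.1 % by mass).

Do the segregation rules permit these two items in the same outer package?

With self-accelerating decomposition temperature 40.2 °C (< 50 °C), the curing-agent paste falls in Category SR.
Pool-shock granules: available-oxygen content 14.1 % by mass ≥ 8.5 % by mass → Category OX (Oxidizer).
No segregation rule bars Category SR with Category OX.

Yes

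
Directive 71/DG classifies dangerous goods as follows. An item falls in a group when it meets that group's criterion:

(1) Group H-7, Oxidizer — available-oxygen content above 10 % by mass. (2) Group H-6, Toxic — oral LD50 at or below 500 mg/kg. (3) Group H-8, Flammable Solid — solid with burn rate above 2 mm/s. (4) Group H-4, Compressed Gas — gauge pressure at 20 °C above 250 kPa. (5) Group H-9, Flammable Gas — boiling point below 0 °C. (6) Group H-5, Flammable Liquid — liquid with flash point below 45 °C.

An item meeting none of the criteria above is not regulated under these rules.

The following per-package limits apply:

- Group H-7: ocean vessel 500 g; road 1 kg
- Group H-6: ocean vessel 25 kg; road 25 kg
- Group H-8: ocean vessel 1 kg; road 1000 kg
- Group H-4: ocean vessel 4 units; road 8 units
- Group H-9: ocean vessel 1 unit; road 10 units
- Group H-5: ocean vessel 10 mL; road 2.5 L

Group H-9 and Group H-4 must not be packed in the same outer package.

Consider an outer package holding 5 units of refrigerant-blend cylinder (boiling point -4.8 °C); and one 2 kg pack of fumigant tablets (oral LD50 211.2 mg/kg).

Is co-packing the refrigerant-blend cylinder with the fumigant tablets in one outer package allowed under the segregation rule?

The refrigerant-blend cylinder has boiling point -4.8 °C, which is < 0 °C, so it is Group H-9 (Flammable Gas).
The fumigant tablets have oral LD50 211.2 mg/kg, which is ≤ 500 mg/kg, so they are Group H-6 (Toxic).
No segregation rule bars Group H-9 with Group H-6.

Yes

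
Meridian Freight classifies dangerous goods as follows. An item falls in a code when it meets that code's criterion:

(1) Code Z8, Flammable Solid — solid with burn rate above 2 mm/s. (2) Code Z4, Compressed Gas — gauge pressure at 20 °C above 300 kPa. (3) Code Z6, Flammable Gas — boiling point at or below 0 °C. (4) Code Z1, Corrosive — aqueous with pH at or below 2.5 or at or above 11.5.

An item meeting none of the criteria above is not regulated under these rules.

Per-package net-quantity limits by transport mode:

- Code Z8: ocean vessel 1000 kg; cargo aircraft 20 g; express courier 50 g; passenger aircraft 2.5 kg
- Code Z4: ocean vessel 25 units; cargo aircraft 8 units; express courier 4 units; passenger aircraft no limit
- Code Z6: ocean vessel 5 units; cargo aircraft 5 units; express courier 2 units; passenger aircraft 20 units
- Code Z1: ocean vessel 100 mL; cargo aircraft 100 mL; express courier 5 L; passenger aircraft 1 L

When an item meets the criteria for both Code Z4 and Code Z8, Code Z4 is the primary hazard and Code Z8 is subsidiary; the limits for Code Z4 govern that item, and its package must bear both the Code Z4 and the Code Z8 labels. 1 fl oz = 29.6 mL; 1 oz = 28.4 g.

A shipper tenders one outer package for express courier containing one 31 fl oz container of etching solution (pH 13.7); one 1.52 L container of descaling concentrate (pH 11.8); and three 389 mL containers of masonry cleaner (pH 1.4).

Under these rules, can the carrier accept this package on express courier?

The etching solution has pH 13.7, which is ≥ 11.5, so it is Code Z1 (Corrosive).
pH 11.8 meets the Code Z1 criterion (Corrosive), so the descaling concentrate is Code Z1.
Masonry cleaner: pH 1.4 ≤ 2.5 → Code Z1 (Corrosive).
Code Z1 net quantity: (one 31 fl oz container = 917.6 mL) + 1.52 L + (three 389 mL containers = 1.167 L) = 3604.6 mL.
That is within the Code Z1 express courier limit of 5 L.

Yes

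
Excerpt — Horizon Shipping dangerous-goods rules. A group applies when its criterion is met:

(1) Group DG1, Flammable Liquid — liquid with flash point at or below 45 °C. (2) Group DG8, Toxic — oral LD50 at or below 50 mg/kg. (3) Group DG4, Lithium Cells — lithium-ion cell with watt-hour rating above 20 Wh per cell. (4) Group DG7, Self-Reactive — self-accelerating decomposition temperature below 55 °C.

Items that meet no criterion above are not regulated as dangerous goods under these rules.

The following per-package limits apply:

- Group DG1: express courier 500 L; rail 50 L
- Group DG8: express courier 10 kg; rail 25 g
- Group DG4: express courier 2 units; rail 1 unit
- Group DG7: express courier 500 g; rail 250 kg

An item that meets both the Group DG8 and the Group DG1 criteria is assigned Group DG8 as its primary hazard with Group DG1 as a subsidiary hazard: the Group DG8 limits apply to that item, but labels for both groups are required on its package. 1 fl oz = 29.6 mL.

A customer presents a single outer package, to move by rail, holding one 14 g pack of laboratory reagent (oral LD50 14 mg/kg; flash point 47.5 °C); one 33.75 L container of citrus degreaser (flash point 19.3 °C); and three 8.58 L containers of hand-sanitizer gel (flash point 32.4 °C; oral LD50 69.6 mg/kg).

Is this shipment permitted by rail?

No

The laboratory reagent has oral LD50 14 mg/kg, which is ≤ 50 mg/kg, so it is Group DG8 (Toxic).
Citrus degreaser: flash point 19.3 °C ≤ 45 °C → Group DG1 (Flammable Liquid).
With flash point 32.4 °C (≤ 45 °C), the hand-sanitizer gel falls in Group DG1.
Total Group DG1: 33.75 L + (three 8.58 L containers = 25.74 L) = 59.49 L.
That exceeds the Group DG1 rail limit of 50 L.
Group DG8 quantity: 14 g.
That is within the Group DG8 rail limit of 25 g.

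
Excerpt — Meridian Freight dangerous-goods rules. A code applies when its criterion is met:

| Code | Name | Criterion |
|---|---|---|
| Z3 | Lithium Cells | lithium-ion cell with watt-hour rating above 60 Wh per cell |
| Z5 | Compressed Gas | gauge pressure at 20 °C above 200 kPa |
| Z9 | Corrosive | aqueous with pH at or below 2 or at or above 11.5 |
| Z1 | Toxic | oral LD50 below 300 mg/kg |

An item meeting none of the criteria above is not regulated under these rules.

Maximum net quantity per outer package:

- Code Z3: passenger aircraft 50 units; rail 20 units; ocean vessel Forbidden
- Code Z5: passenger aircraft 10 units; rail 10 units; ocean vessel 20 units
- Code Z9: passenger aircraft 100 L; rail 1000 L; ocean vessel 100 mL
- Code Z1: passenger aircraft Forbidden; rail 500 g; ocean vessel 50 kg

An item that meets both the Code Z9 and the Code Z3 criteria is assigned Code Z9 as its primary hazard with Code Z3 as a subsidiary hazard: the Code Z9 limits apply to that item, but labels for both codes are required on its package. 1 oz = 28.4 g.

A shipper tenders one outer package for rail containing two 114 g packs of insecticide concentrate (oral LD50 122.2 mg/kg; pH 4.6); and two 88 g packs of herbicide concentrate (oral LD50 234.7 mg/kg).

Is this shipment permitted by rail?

Oral LD50 122.2 mg/kg meets the Code Z1 criterion (Toxic), so the insecticide concentrate is Code Z1.
Oral LD50 234.7 mg/kg meets the Code Z1 criterion (Toxic), so the herbicide concentrate is Code Z1.
Code Z1 net quantity: (two 114 g packs = 228 g) + (two 88 g packs = 176 g) = 404 g.
404 g ≤ 500 g (rail limit, Code Z1) — within limit.

Yes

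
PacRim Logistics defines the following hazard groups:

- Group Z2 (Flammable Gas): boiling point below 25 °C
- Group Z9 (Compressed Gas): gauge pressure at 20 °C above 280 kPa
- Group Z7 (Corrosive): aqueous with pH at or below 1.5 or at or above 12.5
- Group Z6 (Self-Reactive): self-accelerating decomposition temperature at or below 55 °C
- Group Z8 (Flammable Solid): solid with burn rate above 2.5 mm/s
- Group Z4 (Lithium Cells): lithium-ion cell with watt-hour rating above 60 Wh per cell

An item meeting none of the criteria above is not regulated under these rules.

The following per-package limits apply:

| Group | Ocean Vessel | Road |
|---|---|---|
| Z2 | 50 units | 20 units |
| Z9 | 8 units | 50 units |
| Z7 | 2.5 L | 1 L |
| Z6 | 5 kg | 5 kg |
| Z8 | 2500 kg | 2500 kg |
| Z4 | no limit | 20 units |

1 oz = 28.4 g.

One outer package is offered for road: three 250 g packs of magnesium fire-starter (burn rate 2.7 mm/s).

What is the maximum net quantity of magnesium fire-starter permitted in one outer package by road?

2500 kg

The magnesium fire-starter has burn rate 2.7 mm/s, which is > 2.5 mm/s, so it is Group Z8 (Flammable Solid).
The road limit for Group Z8 is 2500 kg.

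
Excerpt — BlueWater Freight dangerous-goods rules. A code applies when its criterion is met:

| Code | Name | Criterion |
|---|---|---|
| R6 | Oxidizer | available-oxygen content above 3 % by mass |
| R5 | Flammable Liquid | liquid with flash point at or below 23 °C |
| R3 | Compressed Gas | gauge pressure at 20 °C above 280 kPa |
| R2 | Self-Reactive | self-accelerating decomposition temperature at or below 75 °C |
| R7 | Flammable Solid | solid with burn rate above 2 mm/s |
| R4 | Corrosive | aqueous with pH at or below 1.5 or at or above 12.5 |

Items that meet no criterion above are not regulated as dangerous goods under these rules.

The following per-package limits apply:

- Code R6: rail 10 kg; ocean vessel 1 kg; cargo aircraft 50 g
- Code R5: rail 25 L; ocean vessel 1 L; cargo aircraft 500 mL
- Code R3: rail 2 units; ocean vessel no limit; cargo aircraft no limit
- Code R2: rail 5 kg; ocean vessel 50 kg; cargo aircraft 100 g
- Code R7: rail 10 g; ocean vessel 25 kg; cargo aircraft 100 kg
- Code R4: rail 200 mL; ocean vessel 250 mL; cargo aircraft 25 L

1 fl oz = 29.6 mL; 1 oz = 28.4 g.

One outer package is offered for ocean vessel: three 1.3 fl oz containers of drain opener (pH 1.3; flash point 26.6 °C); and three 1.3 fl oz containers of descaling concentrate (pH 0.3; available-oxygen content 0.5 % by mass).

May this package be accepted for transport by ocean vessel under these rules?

Drain opener: pH 1.3 ≤ 1.5 → Code R4 (Corrosive).
Descaling concentrate: pH 0.3 ≤ 1.5 → Code R4 (Corrosive).
Total Code R4: (three 1.3 fl oz containers = 115.44 mL) + (three 1.3 fl oz containers = 115.44 mL) = 230.88 mL.
230.88 mL ≤ 250 mL (ocean vessel limit, Code R4) — within limit.

Yes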